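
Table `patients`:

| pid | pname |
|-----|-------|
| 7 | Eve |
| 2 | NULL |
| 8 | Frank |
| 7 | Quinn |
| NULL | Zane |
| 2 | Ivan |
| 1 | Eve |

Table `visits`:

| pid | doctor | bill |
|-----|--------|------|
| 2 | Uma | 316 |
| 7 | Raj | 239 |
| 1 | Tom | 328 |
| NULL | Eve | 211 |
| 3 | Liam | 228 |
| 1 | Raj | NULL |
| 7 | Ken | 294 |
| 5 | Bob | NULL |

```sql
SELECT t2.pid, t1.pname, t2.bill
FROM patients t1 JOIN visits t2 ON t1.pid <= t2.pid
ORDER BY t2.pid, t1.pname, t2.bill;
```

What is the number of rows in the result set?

INNER JOIN keeps only pairs where the ON condition holds.
Matching on t1.pid <= t2.pid. A NULL in a compared column never satisfies the condition.
Matched pairs: 21.
Total: 21 rows.

21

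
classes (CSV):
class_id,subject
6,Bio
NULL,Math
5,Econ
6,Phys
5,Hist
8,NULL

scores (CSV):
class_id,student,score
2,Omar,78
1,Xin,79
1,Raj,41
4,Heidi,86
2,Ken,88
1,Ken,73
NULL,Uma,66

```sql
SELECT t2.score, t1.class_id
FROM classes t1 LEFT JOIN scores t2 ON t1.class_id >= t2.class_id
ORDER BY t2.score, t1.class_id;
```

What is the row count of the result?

LEFT JOIN keeps every row from `classes`; unmatched rows get NULL for `scores`'s columns.
Matching on t1.class_id >= t2.class_id. A NULL in a compared column never satisfies the condition.
- t1[0] class_id=6 → 6 match(es) in t2 → 6 row(s).
- t1[1] class_id=NULL → no match; kept with NULLs on the t2 side.
- t1[2] class_id=5 → 6 match(es) in t2 → 6 row(s).
- t1[3] class_id=6 → 6 match(es) in t2 → 6 row(s).
- t1[4] class_id=5 → 6 match(es) in t2 → 6 row(s).
- t1[5] class_id=8 → 6 match(es) in t2 → 6 row(s).
Total: 30 matched + 1 padded = 31 rows.

31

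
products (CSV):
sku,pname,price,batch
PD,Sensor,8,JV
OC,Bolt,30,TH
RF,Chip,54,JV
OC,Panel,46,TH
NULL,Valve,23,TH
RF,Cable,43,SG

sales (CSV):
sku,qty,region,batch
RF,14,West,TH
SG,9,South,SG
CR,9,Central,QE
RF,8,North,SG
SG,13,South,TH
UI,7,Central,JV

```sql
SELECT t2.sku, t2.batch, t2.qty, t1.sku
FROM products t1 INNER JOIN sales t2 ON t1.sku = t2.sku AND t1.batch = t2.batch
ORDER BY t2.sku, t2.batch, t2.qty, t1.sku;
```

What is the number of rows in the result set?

INNER JOIN keeps only pairs where the ON condition holds.
Matching on t1.sku = t2.sku AND t1.batch = t2.batch. A NULL in a compared column never satisfies the condition.
- t1[0] sku=PD, batch=JV → no match; dropped.
- t1[1] sku=OC, batch=TH → no match; dropped.
- t1[2] sku=RF, batch=JV → no match; dropped.
- t1[3] sku=OC, batch=TH → no match; dropped.
- t1[4] sku=NULL, batch=TH → no match; dropped.
- t1[5] sku=RF, batch=SG → 1 match(es) in t2 → 1 row(s).
Total: 1 rows.

1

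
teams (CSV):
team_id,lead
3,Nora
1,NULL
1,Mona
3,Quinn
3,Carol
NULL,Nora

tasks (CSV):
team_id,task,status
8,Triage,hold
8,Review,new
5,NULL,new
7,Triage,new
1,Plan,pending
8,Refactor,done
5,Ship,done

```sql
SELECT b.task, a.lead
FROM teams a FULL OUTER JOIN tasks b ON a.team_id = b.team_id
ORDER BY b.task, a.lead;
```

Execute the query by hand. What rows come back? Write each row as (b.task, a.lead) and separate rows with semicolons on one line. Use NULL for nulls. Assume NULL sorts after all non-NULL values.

FULL OUTER JOIN keeps every row from both sides; unmatched rows get NULL for the other side's columns.
Matching on a.team_id = b.team_id. A NULL in a compared column never satisfies the condition.
- a row (team_id=3): no match → kept, b columns NULL.
- a row (team_id=1): matches 1 b row(s) → 1 output row(s).
- a row (team_id=1): matches 1 b row(s) → 1 output row(s).
- a row (team_id=3): no match → kept, b columns NULL.
- a row (team_id=3): no match → kept, b columns NULL.
- a row (team_id=NULL): no match → kept, b columns NULL.
- 6 row(s) from b found no a partner → padded with NULL.

(Plan, Mona); (Plan, NULL); (Refactor, NULL); (Review, NULL); (Ship, NULL); (Triage, NULL); (Triage, NULL); (NULL, Carol); (NULL, Nora); (NULL, Nora); (NULL, Quinn); (NULL, NULL)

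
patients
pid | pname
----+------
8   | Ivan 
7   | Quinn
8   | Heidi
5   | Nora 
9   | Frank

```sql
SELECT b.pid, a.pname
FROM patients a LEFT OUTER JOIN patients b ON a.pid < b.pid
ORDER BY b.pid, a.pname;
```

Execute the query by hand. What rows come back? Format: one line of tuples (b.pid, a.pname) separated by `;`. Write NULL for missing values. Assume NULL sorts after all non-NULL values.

LEFT JOIN keeps every row from `patients a`; unmatched rows get NULL for `patients b`'s columns.
Matching on a.pid < b.pid.
Matched pairs: 9; unmatched a rows kept: 1.

(7, Nora); (8, Nora); (8, Nora); (8, Quinn); (8, Quinn); (9, Heidi); (9, Ivan); (9, Nora); (9, Quinn); (NULL, Frank)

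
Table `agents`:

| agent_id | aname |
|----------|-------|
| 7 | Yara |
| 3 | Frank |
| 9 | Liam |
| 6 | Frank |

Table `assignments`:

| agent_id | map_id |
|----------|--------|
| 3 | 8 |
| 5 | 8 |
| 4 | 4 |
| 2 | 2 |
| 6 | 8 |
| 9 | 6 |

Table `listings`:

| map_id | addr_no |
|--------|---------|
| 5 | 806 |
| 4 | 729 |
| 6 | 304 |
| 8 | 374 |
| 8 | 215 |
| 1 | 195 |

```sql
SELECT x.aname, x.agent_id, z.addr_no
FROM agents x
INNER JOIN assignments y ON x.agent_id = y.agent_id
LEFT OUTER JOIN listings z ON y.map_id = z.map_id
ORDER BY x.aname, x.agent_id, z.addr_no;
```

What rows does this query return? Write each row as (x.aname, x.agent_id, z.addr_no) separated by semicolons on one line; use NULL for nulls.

(Frank, 3, 215); (Frank, 3, 374); (Frank, 6, 215); (Frank, 6, 374); (Liam, 9, 304)

Joins associate left-to-right: agents INNER JOIN assignments on agent_id gives 3 intermediate row(s).
Then LEFT JOIN `listings z` on map_id: each of those 3 rows is kept; rows whose y.map_id has no match in z get NULL for z's columns.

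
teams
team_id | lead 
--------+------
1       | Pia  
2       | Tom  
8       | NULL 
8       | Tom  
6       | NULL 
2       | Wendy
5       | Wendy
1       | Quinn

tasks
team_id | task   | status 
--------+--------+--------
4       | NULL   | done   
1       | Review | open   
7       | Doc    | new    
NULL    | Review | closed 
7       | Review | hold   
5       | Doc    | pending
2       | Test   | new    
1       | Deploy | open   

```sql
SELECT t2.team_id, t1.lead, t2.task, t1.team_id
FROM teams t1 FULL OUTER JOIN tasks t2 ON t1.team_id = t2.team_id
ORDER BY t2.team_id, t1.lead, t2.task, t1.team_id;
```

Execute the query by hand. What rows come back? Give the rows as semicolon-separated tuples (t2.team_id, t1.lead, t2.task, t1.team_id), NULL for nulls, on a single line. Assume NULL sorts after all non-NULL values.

FULL OUTER JOIN keeps every row from both sides; unmatched rows get NULL for the other side's columns.
Matching on t1.team_id = t2.team_id. A NULL in a compared column never satisfies the condition.
- t1 (team_id=1) pairs with 2 row(s) of t2.
- t1 (team_id=2) pairs with 1 row(s) of t2.
- t1 (team_id=8) has no partner → padded with NULL.
- t1 (team_id=8) has no partner → padded with NULL.
- t1 (team_id=6) has no partner → padded with NULL.
- t1 (team_id=2) pairs with 1 row(s) of t2.
- t1 (team_id=5) pairs with 1 row(s) of t2.
- t1 (team_id=1) pairs with 2 row(s) of t2.
- 4 t2 row(s) had no t1 match → kept, t1 columns NULL.

(1, Pia, Deploy, 1); (1, Pia, Review, 1); (1, Quinn, Deploy, 1); (1, Quinn, Review, 1); (2, Tom, Test, 2); (2, Wendy, Test, 2); (4, NULL, NULL, NULL); (5, Wendy, Doc, 5); (7, NULL, Doc, NULL); (7, NULL, Review, NULL); (NULL, Tom, NULL, 8); (NULL, NULL, Review, NULL); (NULL, NULL, NULL, 6); (NULL, NULL, NULL, 8)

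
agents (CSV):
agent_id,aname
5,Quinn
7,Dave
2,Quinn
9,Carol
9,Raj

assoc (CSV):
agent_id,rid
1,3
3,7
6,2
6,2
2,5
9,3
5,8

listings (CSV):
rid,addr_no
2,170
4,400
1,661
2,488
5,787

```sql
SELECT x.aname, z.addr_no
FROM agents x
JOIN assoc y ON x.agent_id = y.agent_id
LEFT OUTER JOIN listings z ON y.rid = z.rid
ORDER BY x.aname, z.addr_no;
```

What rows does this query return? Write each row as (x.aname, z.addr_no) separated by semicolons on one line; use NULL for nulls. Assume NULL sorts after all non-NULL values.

(Carol, NULL); (Quinn, 787); (Quinn, NULL); (Raj, NULL)

Evaluate left to right. First `agents x INNER JOIN assoc y` on agent_id: 4 row(s).
Then LEFT JOIN `listings z` on rid: each of those 4 rows is kept; rows whose y.rid has no match in z get NULL for z's columns.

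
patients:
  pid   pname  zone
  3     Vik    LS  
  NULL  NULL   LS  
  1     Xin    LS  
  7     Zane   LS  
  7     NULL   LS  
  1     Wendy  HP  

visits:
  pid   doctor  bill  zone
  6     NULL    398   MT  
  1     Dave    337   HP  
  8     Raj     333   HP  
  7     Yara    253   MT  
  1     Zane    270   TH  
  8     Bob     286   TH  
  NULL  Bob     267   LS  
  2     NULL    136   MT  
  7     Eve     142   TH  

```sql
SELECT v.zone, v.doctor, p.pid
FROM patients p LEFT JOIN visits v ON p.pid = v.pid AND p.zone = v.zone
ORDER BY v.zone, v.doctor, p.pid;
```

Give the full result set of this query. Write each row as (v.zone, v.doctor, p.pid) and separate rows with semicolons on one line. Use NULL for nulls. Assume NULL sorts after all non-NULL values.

LEFT JOIN keeps every row from `patients`; unmatched rows get NULL for `visits`'s columns.
Matching on p.pid = v.pid AND p.zone = v.zone. A NULL in a compared column never satisfies the condition.
Matched pairs: 1; unmatched p rows kept: 5.

(HP, Dave, 1); (NULL, NULL, 1); (NULL, NULL, 3); (NULL, NULL, 7); (NULL, NULL, 7); (NULL, NULL, NULL)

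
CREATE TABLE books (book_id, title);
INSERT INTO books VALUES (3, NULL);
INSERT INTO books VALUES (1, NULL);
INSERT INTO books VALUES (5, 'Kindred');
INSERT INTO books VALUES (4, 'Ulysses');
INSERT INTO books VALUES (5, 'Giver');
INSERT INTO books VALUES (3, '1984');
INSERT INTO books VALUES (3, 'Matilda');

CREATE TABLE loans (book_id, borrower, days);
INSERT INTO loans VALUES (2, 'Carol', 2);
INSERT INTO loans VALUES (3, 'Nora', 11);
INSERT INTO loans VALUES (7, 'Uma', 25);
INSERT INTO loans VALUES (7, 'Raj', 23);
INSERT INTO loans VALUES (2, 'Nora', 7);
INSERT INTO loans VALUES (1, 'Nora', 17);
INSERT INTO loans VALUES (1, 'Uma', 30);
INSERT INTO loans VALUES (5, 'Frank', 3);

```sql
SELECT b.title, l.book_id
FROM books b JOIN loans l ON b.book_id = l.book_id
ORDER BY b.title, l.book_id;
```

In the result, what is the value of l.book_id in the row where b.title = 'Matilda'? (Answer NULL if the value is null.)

INNER JOIN keeps only pairs where the ON condition holds.
Matching on b.book_id = l.book_id.
- b[0] book_id=3 → 1 match(es) in l → 1 row(s).
- b[1] book_id=1 → 2 match(es) in l → 2 row(s).
- b[2] book_id=5 → 1 match(es) in l → 1 row(s).
- b[3] book_id=4 → no match; dropped.
- b[4] book_id=5 → 1 match(es) in l → 1 row(s).
- b[5] book_id=3 → 1 match(es) in l → 1 row(s).
- b[6] book_id=3 → 1 match(es) in l → 1 row(s).

3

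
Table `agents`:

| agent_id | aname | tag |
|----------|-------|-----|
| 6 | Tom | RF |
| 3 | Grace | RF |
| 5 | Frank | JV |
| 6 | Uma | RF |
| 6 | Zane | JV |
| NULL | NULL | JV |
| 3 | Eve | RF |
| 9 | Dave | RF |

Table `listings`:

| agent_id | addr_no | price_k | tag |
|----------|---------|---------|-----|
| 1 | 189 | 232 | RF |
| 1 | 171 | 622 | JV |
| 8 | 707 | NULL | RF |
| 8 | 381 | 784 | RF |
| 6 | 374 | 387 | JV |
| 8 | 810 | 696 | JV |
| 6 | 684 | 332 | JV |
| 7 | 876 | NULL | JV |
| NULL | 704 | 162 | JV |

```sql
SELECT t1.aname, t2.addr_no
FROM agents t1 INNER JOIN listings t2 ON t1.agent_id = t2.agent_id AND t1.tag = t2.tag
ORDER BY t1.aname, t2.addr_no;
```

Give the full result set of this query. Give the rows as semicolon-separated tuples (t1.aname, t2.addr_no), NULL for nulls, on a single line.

(Zane, 374); (Zane, 684)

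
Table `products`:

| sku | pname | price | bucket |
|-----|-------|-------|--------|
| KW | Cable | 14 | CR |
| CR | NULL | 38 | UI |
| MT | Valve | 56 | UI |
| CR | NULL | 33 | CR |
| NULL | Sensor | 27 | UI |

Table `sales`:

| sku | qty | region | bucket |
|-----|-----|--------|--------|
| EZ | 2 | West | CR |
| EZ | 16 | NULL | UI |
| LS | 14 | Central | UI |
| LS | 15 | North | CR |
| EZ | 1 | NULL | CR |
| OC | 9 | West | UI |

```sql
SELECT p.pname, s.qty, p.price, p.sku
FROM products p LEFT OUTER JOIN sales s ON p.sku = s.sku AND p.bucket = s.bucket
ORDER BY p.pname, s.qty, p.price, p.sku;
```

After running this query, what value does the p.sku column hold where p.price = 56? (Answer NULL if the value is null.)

LEFT JOIN keeps every row from `products`; unmatched rows get NULL for `sales`'s columns.
Matching on p.sku = s.sku AND p.bucket = s.bucket. A NULL in a compared column never satisfies the condition.
Matched pairs: 0; unmatched p rows kept: 5.

MT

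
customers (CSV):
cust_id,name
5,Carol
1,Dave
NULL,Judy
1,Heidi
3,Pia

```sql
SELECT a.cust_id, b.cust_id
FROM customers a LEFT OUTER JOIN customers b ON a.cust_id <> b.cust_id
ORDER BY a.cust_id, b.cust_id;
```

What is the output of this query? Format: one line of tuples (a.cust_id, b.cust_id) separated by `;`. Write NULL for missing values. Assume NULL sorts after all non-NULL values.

(1, 3); (1, 3); (1, 5); (1, 5); (3, 1); (3, 1); (3, 5); (5, 1); (5, 1); (5, 3); (NULL, NULL)

LEFT JOIN keeps every row from `customers a`; unmatched rows get NULL for `customers b`'s columns.
Matching on a.cust_id <> b.cust_id. A NULL in a compared column never satisfies the condition.
- a[0] cust_id=5 → 3 match(es) in b → 3 row(s).
- a[1] cust_id=1 → 2 match(es) in b → 2 row(s).
- a[2] cust_id=NULL → no match; kept with NULLs on the b side.
- a[3] cust_id=1 → 2 match(es) in b → 2 row(s).
- a[4] cust_id=3 → 3 match(es) in b → 3 row(s).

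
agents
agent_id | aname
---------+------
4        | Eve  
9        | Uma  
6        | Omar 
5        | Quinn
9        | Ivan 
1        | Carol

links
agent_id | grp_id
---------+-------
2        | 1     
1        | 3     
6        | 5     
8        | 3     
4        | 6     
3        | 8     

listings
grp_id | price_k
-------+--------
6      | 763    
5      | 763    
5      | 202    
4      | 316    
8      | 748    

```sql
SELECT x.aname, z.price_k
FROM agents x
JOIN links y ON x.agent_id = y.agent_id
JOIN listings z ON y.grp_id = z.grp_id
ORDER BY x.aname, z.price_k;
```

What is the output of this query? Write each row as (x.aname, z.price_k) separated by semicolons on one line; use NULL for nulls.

(Eve, 763); (Omar, 202); (Omar, 763)

Evaluate left to right. First `agents x INNER JOIN links y` on agent_id: 3 row(s).
Then INNER JOIN `listings z` on grp_id: keep only rows whose y.grp_id appears in z.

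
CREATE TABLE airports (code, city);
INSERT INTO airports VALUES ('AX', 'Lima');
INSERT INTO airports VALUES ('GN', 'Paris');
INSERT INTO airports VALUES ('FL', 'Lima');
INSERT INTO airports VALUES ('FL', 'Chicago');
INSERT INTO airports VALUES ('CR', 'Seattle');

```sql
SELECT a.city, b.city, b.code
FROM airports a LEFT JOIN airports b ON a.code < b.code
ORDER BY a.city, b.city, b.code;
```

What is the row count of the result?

10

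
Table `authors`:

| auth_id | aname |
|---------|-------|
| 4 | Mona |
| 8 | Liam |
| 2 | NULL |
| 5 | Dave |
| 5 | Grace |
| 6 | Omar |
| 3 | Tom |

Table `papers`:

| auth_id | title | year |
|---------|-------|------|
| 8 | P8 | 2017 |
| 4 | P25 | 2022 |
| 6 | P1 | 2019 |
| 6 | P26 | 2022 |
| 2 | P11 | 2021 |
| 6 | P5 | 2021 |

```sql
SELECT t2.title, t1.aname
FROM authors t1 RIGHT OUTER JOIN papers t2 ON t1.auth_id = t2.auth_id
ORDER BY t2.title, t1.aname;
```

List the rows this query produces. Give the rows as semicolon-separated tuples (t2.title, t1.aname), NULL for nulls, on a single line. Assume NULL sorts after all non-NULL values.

(P1, Omar); (P11, NULL); (P25, Mona); (P26, Omar); (P5, Omar); (P8, Liam)

RIGHT JOIN keeps every row from `papers`; unmatched rows get NULL for `authors`'s columns.
Matching on t1.auth_id = t2.auth_id.
- t1 (auth_id=4) pairs with 1 row(s) of t2.
- t1 (auth_id=8) pairs with 1 row(s) of t2.
- t1 (auth_id=2) pairs with 1 row(s) of t2.
- t1 (auth_id=5) has no partner in t2.
- t1 (auth_id=5) has no partner in t2.
- t1 (auth_id=6) pairs with 3 row(s) of t2.
- t1 (auth_id=3) has no partner in t2.
- every t2 row matched at least one t1 row.
After projecting and ordering:
t2.title | t1.aname
P1 | Omar
P11 | NULL
P25 | Mona
P26 | Omar
P5 | Omar
P8 | Liam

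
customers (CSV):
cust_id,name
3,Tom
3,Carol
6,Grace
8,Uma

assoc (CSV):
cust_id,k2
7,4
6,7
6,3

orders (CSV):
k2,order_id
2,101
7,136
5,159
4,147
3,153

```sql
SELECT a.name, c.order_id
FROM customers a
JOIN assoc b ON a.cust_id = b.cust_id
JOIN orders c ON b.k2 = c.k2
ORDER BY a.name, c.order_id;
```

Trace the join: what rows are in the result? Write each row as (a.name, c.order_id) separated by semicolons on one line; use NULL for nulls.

(Grace, 136); (Grace, 153)

Step 1 — a INNER JOIN b on cust_id → 2 row(s).
Then INNER JOIN `orders c` on k2: keep only rows whose b.k2 appears in c.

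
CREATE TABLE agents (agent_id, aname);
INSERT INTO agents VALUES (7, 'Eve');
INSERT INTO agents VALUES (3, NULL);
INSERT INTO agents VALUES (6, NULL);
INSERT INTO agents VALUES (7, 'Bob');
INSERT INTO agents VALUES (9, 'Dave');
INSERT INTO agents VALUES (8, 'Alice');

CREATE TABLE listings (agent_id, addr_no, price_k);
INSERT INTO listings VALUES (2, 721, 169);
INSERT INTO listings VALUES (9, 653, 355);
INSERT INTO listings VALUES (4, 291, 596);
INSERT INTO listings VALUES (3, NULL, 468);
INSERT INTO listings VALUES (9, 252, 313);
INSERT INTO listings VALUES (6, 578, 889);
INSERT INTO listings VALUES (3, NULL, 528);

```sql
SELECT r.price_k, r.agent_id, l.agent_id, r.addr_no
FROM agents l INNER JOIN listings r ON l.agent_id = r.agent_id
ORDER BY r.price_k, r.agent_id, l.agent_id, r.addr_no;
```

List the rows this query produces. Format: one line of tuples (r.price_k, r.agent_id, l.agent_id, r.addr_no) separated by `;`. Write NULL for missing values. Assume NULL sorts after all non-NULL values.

(313, 9, 9, 252); (355, 9, 9, 653); (468, 3, 3, NULL); (528, 3, 3, NULL); (889, 6, 6, 578)

INNER JOIN keeps only pairs where the ON condition holds.
Matching on l.agent_id = r.agent_id.
- l (agent_id=7) has no partner → excluded.
- l (agent_id=3) pairs with 2 row(s) of r.
- l (agent_id=6) pairs with 1 row(s) of r.
- l (agent_id=7) has no partner → excluded.
- l (agent_id=9) pairs with 2 row(s) of r.
- l (agent_id=8) has no partner → excluded.
After projecting and ordering:
r.price_k | r.agent_id | l.agent_id | r.addr_no
313 | 9 | 9 | 252
355 | 9 | 9 | 653
468 | 3 | 3 | NULL
528 | 3 | 3 | NULL
889 | 6 | 6 | 578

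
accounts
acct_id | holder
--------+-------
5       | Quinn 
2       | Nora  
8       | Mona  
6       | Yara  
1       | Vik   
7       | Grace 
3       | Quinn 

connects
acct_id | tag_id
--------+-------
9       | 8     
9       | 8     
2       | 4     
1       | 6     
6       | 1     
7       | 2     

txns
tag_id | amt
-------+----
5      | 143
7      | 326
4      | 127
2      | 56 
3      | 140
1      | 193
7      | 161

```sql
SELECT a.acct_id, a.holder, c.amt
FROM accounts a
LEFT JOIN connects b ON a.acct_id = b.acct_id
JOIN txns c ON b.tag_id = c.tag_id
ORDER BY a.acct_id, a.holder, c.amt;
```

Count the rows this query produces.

3

Evaluate left to right. First `accounts a LEFT JOIN connects b` on acct_id: 7 row(s).
Then INNER JOIN `txns c` on tag_id: keep only rows whose b.tag_id appears in c.
Result: 3 row(s).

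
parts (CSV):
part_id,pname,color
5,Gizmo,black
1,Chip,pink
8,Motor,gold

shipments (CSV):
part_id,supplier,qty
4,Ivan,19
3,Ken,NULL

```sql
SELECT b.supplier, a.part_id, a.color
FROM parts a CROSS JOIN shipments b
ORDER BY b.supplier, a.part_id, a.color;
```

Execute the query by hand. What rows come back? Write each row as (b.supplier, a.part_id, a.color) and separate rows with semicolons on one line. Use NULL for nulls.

CROSS JOIN pairs every row of `parts` with every row of `shipments`: 3 × 2 = 6 rows.

(Ivan, 1, pink); (Ivan, 5, black); (Ivan, 8, gold); (Ken, 1, pink); (Ken, 5, black); (Ken, 8, gold)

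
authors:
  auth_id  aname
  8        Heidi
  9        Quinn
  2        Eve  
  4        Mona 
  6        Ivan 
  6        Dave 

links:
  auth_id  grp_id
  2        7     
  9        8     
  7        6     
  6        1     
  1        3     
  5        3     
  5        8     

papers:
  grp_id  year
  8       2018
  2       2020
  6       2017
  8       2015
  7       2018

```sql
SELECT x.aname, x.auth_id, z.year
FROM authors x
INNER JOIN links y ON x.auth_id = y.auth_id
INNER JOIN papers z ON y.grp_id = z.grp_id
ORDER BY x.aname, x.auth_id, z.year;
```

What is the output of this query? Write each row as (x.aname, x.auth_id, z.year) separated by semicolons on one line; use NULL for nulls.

(Eve, 2, 2018); (Quinn, 9, 2015); (Quinn, 9, 2018)

Joins associate left-to-right: authors INNER JOIN links on auth_id gives 4 intermediate row(s).
Then INNER JOIN `papers z` on grp_id: keep only rows whose y.grp_id appears in z.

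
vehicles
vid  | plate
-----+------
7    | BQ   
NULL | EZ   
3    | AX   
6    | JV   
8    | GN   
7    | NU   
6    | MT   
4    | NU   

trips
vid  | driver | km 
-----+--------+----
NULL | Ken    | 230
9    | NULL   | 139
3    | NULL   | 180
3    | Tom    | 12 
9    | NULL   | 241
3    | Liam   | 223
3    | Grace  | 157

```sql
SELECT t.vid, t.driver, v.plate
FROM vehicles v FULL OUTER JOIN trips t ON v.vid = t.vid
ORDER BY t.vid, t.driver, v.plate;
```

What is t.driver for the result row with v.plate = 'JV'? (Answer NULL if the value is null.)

FULL OUTER JOIN keeps every row from both sides; unmatched rows get NULL for the other side's columns.
Matching on v.vid = t.vid. A NULL in a compared column never satisfies the condition.
- v[0] vid=7 → no match; kept with NULLs on the t side.
- v[1] vid=NULL → no match; kept with NULLs on the t side.
- v[2] vid=3 → 4 match(es) in t → 4 row(s).
- v[3] vid=6 → no match; kept with NULLs on the t side.
- v[4] vid=8 → no match; kept with NULLs on the t side.
- v[5] vid=7 → no match; kept with NULLs on the t side.
- v[6] vid=6 → no match; kept with NULLs on the t side.
- v[7] vid=4 → no match; kept with NULLs on the t side.
- 3 row(s) from t found no v partner → padded with NULL.

NULL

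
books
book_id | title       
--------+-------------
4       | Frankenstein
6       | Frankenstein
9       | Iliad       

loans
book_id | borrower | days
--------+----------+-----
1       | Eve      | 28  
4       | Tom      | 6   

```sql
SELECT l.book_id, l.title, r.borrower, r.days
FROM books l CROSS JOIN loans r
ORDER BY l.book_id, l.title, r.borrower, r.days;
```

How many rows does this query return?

6

CROSS JOIN pairs every row of `books` with every row of `loans`: 3 × 2 = 6 rows.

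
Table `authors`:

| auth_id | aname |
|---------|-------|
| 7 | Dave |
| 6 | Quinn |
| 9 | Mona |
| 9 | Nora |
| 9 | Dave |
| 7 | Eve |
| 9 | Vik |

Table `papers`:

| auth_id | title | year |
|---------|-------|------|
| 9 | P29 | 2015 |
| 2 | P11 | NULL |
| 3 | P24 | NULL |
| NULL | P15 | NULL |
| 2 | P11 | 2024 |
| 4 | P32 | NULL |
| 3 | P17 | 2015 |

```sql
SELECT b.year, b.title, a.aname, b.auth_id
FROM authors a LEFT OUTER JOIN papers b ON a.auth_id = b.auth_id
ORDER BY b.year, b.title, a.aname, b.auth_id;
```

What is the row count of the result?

7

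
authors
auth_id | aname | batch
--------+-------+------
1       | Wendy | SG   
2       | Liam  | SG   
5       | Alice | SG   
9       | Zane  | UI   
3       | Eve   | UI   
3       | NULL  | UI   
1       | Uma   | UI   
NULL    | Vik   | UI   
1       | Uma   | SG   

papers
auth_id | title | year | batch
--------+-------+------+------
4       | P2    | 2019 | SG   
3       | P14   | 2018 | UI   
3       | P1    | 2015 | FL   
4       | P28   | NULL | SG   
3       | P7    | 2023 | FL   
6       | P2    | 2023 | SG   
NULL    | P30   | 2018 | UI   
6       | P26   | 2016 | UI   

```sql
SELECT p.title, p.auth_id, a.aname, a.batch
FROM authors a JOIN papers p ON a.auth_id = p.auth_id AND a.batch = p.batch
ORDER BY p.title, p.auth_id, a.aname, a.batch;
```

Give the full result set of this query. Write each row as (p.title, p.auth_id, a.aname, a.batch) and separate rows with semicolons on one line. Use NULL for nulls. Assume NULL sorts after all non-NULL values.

INNER JOIN keeps only pairs where the ON condition holds.
Matching on a.auth_id = p.auth_id AND a.batch = p.batch. A NULL in a compared column never satisfies the condition.
- a[0] auth_id=1, batch=SG → no match; dropped.
- a[1] auth_id=2, batch=SG → no match; dropped.
- a[2] auth_id=5, batch=SG → no match; dropped.
- a[3] auth_id=9, batch=UI → no match; dropped.
- a[4] auth_id=3, batch=UI → 1 match(es) in p → 1 row(s).
- a[5] auth_id=3, batch=UI → 1 match(es) in p → 1 row(s).
- a[6] auth_id=1, batch=UI → no match; dropped.
- a[7] auth_id=NULL, batch=UI → no match; dropped.
- a[8] auth_id=1, batch=SG → no match; dropped.
After projecting and ordering:
p.title | p.auth_id | a.aname | a.batch
P14 | 3 | Eve | UI
P14 | 3 | NULL | UI

(P14, 3, Eve, UI); (P14, 3, NULL, UI)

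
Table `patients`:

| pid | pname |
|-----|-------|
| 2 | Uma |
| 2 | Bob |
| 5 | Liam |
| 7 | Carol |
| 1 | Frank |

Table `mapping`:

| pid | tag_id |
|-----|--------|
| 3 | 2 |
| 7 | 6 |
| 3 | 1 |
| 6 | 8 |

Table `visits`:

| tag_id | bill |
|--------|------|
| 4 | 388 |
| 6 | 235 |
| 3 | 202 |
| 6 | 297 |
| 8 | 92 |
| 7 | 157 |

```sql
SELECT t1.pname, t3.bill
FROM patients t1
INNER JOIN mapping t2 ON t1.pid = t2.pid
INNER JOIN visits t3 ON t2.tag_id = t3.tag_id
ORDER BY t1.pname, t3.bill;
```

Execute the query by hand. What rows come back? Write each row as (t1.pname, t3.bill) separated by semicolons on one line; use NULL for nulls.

(Carol, 235); (Carol, 297)

Joins associate left-to-right: patients INNER JOIN mapping on pid gives 1 intermediate row(s).
Then INNER JOIN `visits t3` on tag_id: keep only rows whose t2.tag_id appears in t3.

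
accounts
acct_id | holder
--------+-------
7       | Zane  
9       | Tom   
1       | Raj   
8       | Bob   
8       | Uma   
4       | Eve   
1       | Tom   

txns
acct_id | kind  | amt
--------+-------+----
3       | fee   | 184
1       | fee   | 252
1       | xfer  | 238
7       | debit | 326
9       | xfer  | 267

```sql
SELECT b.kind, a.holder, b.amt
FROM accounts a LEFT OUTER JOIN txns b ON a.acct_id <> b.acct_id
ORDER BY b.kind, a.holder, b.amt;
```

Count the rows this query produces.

29

LEFT JOIN keeps every row from `accounts`; unmatched rows get NULL for `txns`'s columns.
Matching on a.acct_id <> b.acct_id.
- a (acct_id=7) pairs with 4 row(s) of b.
- a (acct_id=9) pairs with 4 row(s) of b.
- a (acct_id=1) pairs with 3 row(s) of b.
- a (acct_id=8) pairs with 5 row(s) of b.
- a (acct_id=8) pairs with 5 row(s) of b.
- a (acct_id=4) pairs with 5 row(s) of b.
- a (acct_id=1) pairs with 3 row(s) of b.
Total: 29 rows.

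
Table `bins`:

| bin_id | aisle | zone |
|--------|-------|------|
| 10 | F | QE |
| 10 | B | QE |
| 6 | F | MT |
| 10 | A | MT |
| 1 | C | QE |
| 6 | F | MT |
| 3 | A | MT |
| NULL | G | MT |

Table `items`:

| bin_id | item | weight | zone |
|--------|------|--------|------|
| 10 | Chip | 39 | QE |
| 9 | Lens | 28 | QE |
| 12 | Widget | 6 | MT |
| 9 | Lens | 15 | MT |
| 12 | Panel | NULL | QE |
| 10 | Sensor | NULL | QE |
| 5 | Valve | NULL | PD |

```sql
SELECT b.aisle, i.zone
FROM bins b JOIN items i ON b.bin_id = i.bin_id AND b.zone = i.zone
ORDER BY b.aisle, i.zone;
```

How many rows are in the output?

4

INNER JOIN keeps only pairs where the ON condition holds.
Matching on b.bin_id = i.bin_id AND b.zone = i.zone. A NULL in a compared column never satisfies the condition.
- b row (bin_id=10, zone=QE): matches 2 i row(s) → 2 output row(s).
- b row (bin_id=10, zone=QE): matches 2 i row(s) → 2 output row(s).
- b row (bin_id=6, zone=MT): no match → dropped.
- b row (bin_id=10, zone=MT): no match → dropped.
- b row (bin_id=1, zone=QE): no match → dropped.
- b row (bin_id=6, zone=MT): no match → dropped.
- b row (bin_id=3, zone=MT): no match → dropped.
- b row (bin_id=NULL, zone=MT): no match → dropped.
Total: 4 rows.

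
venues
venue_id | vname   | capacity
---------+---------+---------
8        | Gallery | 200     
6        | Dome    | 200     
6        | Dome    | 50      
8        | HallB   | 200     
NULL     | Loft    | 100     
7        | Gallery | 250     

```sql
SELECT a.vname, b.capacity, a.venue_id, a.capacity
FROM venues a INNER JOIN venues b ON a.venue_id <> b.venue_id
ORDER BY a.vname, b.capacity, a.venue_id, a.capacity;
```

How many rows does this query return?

16

INNER JOIN keeps only pairs where the ON condition holds.
Matching on a.venue_id <> b.venue_id. A NULL in a compared column never satisfies the condition.
Matched pairs: 16.
Total: 16 rows.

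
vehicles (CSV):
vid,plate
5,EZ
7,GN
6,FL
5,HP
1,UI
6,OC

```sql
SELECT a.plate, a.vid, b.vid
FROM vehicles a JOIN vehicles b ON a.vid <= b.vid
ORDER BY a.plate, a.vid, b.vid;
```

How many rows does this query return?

23

INNER JOIN keeps only pairs where the ON condition holds.
Matching on a.vid <= b.vid.
Matched pairs: 23.
Total: 23 rows.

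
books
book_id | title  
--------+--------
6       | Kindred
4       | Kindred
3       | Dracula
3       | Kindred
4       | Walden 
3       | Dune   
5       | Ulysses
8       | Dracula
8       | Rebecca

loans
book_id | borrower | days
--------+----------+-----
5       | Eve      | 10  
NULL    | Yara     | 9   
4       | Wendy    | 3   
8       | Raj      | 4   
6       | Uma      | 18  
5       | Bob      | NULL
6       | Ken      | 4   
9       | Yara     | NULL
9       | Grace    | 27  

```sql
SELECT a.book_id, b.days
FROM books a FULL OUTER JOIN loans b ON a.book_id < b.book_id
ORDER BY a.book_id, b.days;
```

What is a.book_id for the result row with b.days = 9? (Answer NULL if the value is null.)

FULL OUTER JOIN keeps every row from both sides; unmatched rows get NULL for the other side's columns.
Matching on a.book_id < b.book_id. A NULL in a compared column never satisfies the condition.
- a (book_id=6) pairs with 3 row(s) of b.
- a (book_id=4) pairs with 7 row(s) of b.
- a (book_id=3) pairs with 8 row(s) of b.
- a (book_id=3) pairs with 8 row(s) of b.
- a (book_id=4) pairs with 7 row(s) of b.
- a (book_id=3) pairs with 8 row(s) of b.
- a (book_id=5) pairs with 5 row(s) of b.
- a (book_id=8) pairs with 2 row(s) of b.
- a (book_id=8) pairs with 2 row(s) of b.
- plus 1 unmatched b row(s), each kept with NULL a columns.

NULL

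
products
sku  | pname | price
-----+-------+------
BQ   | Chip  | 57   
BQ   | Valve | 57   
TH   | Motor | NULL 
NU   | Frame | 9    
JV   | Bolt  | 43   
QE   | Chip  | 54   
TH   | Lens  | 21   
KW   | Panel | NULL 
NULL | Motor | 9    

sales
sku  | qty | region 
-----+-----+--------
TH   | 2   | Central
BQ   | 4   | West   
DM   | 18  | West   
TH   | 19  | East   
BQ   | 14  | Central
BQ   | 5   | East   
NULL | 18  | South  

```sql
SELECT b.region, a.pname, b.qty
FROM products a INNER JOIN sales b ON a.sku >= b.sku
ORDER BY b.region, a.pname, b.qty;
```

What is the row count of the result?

34

INNER JOIN keeps only pairs where the ON condition holds.
Matching on a.sku >= b.sku. A NULL in a compared column never satisfies the condition.
- sku=BQ: 3 matching b row(s), so 3 row(s) emitted.
- sku=BQ: 3 matching b row(s), so 3 row(s) emitted.
- sku=TH: 6 matching b row(s), so 6 row(s) emitted.
- sku=NU: 4 matching b row(s), so 4 row(s) emitted.
- sku=JV: 4 matching b row(s), so 4 row(s) emitted.
- sku=QE: 4 matching b row(s), so 4 row(s) emitted.
- sku=TH: 6 matching b row(s), so 6 row(s) emitted.
- sku=KW: 4 matching b row(s), so 4 row(s) emitted.
- sku=NULL: no matching b row, dropped.
Total: 34 rows.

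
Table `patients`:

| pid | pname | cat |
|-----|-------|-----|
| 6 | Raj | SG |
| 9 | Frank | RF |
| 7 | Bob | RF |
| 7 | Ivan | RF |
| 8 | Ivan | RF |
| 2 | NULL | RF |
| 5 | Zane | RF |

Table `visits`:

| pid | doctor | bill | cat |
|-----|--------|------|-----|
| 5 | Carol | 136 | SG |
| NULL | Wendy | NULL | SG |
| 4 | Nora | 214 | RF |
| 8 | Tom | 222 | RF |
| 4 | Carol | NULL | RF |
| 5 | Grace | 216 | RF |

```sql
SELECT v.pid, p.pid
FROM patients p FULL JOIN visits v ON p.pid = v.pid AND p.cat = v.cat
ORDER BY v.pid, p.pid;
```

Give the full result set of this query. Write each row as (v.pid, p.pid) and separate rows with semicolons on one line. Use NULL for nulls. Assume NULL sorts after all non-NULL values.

(4, NULL); (4, NULL); (5, 5); (5, NULL); (8, 8); (NULL, 2); (NULL, 6); (NULL, 7); (NULL, 7); (NULL, 9); (NULL, NULL)

FULL OUTER JOIN keeps every row from both sides; unmatched rows get NULL for the other side's columns.
Matching on p.pid = v.pid AND p.cat = v.cat. A NULL in a compared column never satisfies the condition.
- p[0] pid=6, cat=SG → no match; kept with NULLs on the v side.
- p[1] pid=9, cat=RF → no match; kept with NULLs on the v side.
- p[2] pid=7, cat=RF → no match; kept with NULLs on the v side.
- p[3] pid=7, cat=RF → no match; kept with NULLs on the v side.
- p[4] pid=8, cat=RF → 1 match(es) in v → 1 row(s).
- p[5] pid=2, cat=RF → no match; kept with NULLs on the v side.
- p[6] pid=5, cat=RF → 1 match(es) in v → 1 row(s).
- 4 row(s) from v found no p partner → padded with NULL.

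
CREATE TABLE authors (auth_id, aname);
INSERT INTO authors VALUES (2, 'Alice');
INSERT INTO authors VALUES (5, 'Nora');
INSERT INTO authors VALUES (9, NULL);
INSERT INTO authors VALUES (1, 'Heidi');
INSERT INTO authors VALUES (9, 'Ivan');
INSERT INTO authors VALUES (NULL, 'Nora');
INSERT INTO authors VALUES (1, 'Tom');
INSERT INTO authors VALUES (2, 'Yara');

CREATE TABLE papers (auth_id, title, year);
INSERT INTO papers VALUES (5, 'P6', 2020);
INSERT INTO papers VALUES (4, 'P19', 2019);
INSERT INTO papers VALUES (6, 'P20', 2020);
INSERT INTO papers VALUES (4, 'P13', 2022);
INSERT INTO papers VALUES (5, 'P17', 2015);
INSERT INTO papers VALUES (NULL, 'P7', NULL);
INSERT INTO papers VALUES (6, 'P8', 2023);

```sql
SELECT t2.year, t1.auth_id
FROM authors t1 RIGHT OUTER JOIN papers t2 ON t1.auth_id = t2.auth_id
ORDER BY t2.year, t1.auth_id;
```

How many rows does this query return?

7

RIGHT JOIN keeps every row from `papers`; unmatched rows get NULL for `authors`'s columns.
Matching on t1.auth_id = t2.auth_id. A NULL in a compared column never satisfies the condition.
- t1 (auth_id=2) has no partner in t2.
- t1 (auth_id=5) pairs with 2 row(s) of t2.
- t1 (auth_id=9) has no partner in t2.
- t1 (auth_id=1) has no partner in t2.
- t1 (auth_id=9) has no partner in t2.
- t1 (auth_id=NULL) has no partner in t2.
- t1 (auth_id=1) has no partner in t2.
- t1 (auth_id=2) has no partner in t2.
- 5 row(s) from t2 found no t1 partner → padded with NULL.
Total: 2 matched + 5 padded = 7 rows.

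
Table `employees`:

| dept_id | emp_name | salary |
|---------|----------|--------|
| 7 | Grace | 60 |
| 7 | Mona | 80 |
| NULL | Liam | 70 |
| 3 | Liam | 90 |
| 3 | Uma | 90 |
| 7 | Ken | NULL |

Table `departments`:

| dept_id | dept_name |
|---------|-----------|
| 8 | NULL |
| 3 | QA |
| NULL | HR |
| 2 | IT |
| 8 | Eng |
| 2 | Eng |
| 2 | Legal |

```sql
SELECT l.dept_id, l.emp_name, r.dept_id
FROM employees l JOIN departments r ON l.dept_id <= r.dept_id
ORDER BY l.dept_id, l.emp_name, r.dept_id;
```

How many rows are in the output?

12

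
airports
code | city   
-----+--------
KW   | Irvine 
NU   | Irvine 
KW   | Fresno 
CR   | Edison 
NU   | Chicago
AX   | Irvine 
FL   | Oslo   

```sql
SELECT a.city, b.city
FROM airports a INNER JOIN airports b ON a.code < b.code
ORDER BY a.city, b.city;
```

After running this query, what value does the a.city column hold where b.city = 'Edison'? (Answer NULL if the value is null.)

Irvine

INNER JOIN keeps only pairs where the ON condition holds.
Matching on a.code < b.code.
- a[0] code=KW → 2 match(es) in b → 2 row(s).
- a[1] code=NU → no match; dropped.
- a[2] code=KW → 2 match(es) in b → 2 row(s).
- a[3] code=CR → 5 match(es) in b → 5 row(s).
- a[4] code=NU → no match; dropped.
- a[5] code=AX → 6 match(es) in b → 6 row(s).
- a[6] code=FL → 4 match(es) in b → 4 row(s).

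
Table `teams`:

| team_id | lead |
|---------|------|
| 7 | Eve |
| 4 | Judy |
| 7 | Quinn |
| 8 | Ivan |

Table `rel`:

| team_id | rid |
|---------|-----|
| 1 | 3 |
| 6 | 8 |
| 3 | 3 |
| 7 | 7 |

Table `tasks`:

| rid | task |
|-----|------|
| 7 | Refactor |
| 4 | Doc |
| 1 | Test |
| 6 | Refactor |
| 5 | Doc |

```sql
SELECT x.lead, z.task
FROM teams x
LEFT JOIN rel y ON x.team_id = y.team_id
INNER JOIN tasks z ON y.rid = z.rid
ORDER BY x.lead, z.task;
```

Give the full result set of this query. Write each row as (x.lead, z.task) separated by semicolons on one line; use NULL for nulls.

(Eve, Refactor); (Quinn, Refactor)

Joins associate left-to-right: teams LEFT JOIN rel on team_id gives 4 intermediate row(s).
Then INNER JOIN `tasks z` on rid: keep only rows whose y.rid appears in z.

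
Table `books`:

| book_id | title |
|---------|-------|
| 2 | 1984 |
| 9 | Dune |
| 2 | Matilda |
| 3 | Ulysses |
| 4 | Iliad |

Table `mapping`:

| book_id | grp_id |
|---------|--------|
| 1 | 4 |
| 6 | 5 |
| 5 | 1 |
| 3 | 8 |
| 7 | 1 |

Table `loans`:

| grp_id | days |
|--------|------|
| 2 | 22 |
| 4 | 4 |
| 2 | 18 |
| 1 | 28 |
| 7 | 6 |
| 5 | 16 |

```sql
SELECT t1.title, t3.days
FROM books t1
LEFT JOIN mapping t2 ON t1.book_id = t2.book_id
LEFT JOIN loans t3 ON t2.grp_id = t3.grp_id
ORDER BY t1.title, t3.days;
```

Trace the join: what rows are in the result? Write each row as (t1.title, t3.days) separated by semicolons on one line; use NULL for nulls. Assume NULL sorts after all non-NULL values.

(1984, NULL); (Dune, NULL); (Iliad, NULL); (Matilda, NULL); (Ulysses, NULL)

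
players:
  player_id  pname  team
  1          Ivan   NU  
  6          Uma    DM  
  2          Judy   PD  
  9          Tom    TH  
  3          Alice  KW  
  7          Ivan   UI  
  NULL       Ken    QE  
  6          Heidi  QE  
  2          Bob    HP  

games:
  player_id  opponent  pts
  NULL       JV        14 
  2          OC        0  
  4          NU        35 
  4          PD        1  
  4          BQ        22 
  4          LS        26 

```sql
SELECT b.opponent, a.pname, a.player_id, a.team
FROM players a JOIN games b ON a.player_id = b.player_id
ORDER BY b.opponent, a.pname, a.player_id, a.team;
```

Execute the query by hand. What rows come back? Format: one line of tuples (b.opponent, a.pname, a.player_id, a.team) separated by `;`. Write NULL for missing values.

(OC, Bob, 2, HP); (OC, Judy, 2, PD)

INNER JOIN keeps only pairs where the ON condition holds.
Matching on a.player_id = b.player_id. A NULL in a compared column never satisfies the condition.
- a (player_id=1) has no partner → excluded.
- a (player_id=6) has no partner → excluded.
- a (player_id=2) pairs with 1 row(s) of b.
- a (player_id=9) has no partner → excluded.
- a (player_id=3) has no partner → excluded.
- a (player_id=7) has no partner → excluded.
- a (player_id=NULL) has no partner → excluded.
- a (player_id=6) has no partner → excluded.
- a (player_id=2) pairs with 1 row(s) of b.
After projecting and ordering:
b.opponent | a.pname | a.player_id | a.team
OC | Bob | 2 | HP
OC | Judy | 2 | PD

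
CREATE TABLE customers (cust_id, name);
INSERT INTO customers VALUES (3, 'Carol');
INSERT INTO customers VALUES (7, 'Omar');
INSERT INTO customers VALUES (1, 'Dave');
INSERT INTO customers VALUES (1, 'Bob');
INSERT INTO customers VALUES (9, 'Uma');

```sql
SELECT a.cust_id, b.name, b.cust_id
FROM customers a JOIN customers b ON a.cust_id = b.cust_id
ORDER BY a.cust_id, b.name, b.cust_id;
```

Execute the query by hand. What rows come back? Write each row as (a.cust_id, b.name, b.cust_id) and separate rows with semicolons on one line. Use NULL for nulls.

INNER JOIN keeps only pairs where the ON condition holds.
Matching on a.cust_id = b.cust_id.
Matched pairs: 7.

(1, Bob, 1); (1, Bob, 1); (1, Dave, 1); (1, Dave, 1); (3, Carol, 3); (7, Omar, 7); (9, Uma, 9)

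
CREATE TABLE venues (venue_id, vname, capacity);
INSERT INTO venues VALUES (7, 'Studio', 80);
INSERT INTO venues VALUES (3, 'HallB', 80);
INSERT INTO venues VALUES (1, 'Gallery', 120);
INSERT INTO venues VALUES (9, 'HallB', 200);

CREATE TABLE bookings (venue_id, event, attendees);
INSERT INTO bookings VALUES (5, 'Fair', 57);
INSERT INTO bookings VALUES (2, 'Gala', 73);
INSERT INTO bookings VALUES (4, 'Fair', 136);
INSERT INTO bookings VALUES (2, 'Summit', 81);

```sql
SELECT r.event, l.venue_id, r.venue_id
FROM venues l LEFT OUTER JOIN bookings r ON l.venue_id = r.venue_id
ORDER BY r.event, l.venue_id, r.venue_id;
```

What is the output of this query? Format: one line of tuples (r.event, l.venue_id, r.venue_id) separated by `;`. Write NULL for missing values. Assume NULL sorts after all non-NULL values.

LEFT JOIN keeps every row from `venues`; unmatched rows get NULL for `bookings`'s columns.
Matching on l.venue_id = r.venue_id.
Matched pairs: 0; unmatched l rows kept: 4.

(NULL, 1, NULL); (NULL, 3, NULL); (NULL, 7, NULL); (NULL, 9, NULL)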